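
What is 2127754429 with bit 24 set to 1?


2127754429 | (1 << 24) = 2127754429 | 16777216 = 2144531645

2144531645


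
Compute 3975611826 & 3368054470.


0b11101100111101110000010110110010 & 0b11001000110000000110111011000110 = 0b11001000110000000000010010000010 = 3368027266

3368027266


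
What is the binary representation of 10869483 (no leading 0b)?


10869483 = 101001011101101011101011 in binary

101001011101101011101011


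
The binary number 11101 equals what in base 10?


11101 in decimal = 29

29


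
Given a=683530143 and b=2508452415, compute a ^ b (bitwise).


683530143 ^ 2508452415 = 3174966688

3174966688


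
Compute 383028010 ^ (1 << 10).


383028010 ^ (1 << 10) = 383028010 ^ 1024 = 383029034

383029034


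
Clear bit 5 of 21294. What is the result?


21294 & ~(1 << 5) = 21262

21262


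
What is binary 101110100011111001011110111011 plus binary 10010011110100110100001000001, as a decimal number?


101110100011111001011110111011 + 10010011110100110100001000001 = 1000001000010011111111111111100 = 1091174396

1091174396


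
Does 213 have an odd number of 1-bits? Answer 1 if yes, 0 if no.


0b11010101 has 5 ones => parity 1

1


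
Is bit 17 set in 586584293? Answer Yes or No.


0b100010111101101001000011100101, bit 17 = 1. Yes

Yes


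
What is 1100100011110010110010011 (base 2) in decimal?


1100100011110010110010011 in decimal = 26338707

26338707


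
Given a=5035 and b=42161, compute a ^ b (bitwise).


5035 ^ 42161 = 46874

46874


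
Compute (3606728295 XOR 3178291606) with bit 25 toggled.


Step 1: 3606728295 ^ 3178291606 = 1804251121
Step 2: 1804251121 ^ (1 << 25) = 1804251121 ^ 33554432 = 1770696689

1770696689


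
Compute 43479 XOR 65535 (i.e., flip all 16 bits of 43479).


43479 ^ 65535 = 22056

22056


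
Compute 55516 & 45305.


0b1101100011011100 & 0b1011000011111001 = 0b1001000011011000 = 37080

37080


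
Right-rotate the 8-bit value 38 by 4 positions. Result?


Rotate 0b100110 right by 4 (8-bit) = 0b1100010 = 98

98


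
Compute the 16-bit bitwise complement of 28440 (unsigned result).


~0b110111100011000 = 0b1001000011100111 = 37095 (16-bit unsigned)

37095


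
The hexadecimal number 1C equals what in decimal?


1C hex = 28 decimal

28


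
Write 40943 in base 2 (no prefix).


40943 = 1001111111101111 in binary

1001111111101111


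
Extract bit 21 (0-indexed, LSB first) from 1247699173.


0b1001010010111100110000011100101, position 21 = 0

0


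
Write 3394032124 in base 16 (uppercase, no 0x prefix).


3394032124 = CA4CD1FC hex

CA4CD1FC


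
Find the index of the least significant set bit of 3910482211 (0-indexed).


0b11101001000101010011100100100011. Lowest set bit at position 0

0


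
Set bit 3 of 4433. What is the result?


4433 | (1 << 3) = 4433 | 8 = 4441

4441


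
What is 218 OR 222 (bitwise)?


0b11011010 | 0b11011110 = 0b11011110 = 222

222


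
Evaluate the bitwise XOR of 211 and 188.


0b11010011 ^ 0b10111100 = 0b1101111 = 111

111


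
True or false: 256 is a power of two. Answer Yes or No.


0b100000000. Only one bit set => Yes

Yes


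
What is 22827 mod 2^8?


22827 & 255 = 43

43


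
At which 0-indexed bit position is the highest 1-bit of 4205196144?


0b11111010101001100011001101110000. Highest set bit at position 31

31


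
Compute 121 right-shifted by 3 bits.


0b1111001 >> 3 = 0b1111 = 15

15


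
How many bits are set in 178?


0b10110010 has 4 set bits

4


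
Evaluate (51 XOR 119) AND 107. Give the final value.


Step 1: 51 ^ 119 = 68
Step 2: 68 & 107 = 64

64


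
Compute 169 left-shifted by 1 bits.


0b10101001 << 1 = 0b101010010 = 338

338


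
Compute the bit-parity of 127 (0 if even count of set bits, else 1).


0b1111111 has 7 ones => parity 1

1


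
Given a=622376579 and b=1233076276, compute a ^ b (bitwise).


622376579 ^ 1233076276 = 1818752695

1818752695


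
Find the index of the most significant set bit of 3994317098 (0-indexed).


0b11101110000101000111000100101010. Highest set bit at position 31

31


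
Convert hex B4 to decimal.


B4 hex = 180 decimal

180


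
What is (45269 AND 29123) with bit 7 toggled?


Step 1: 45269 & 29123 = 12481
Step 2: 12481 ^ (1 << 7) = 12481 ^ 128 = 12353

12353


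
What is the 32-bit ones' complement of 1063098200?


1063098200 ^ 4294967295 = 3231869095

3231869095


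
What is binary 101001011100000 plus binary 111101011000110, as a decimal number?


101001011100000 + 111101011000110 = 1100110110100110 = 52646

52646


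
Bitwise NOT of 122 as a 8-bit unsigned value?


~0b1111010 = 0b10000101 = 133 (8-bit unsigned)

133


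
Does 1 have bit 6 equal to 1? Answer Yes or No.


0b1, bit 6 = 0. No

No


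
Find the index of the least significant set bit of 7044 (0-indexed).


0b1101110000100. Lowest set bit at position 2

2


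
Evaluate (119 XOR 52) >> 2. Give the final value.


Step 1: 119 ^ 52 = 67
Step 2: 67 >> 2 = 16

16


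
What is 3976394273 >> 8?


0b11101101000000101111011000100001 >> 8 = 0b111011010000001011110110 = 15532790

15532790


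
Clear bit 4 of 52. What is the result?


52 & ~(1 << 4) = 36

36


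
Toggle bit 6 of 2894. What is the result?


2894 ^ (1 << 6) = 2894 ^ 64 = 2830

2830


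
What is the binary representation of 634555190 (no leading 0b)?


634555190 = 100101110100101000101100110110 in binary

100101110100101000101100110110


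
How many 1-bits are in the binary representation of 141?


0b10001101 has 4 set bits

4


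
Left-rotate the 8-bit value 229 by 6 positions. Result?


Rotate 0b11100101 left by 6 (8-bit) = 0b1111001 = 121

121


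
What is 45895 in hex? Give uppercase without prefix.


45895 = B347 hex

B347


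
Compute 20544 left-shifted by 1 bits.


0b101000001000000 << 1 = 0b1010000010000000 = 41088

41088


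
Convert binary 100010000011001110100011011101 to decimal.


100010000011001110100011011101 in decimal = 571271389

571271389


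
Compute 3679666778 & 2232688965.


0b11011011010100110100001001011010 & 0b10000101000101000010000101000101 = 0b10000001000100000000000001000000 = 2165309504

2165309504


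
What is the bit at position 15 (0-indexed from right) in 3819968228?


0b11100011101100000001011011100100, position 15 = 0

0


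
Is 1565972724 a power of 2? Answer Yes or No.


0b1011101010101101101100011110100. Multiple bits set => No

No


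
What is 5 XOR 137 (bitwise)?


0b101 ^ 0b10001001 = 0b10001100 = 140

140


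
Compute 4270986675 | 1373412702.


0b11111110100100100001010110110011 | 0b1010001110111001001110101011110 = 0b11111111110111101001110111111111 = 4292779519

4292779519


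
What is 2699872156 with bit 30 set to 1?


2699872156 | (1 << 30) = 2699872156 | 1073741824 = 3773613980

3773613980


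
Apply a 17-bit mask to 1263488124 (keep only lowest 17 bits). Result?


1263488124 & 131071 = 85116

85116


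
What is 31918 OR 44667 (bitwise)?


0b111110010101110 | 0b1010111001111011 = 0b1111111011111111 = 65279

65279


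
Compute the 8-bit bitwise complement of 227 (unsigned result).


~0b11100011 = 0b11100 = 28 (8-bit unsigned)

28


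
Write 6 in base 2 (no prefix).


6 = 110 in binary

110


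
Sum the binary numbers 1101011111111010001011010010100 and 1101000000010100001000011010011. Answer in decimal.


1101011111111010001011010010100 + 1101000000010100001000011010011 = 11010100000001110010011101100111 = 3557238631

3557238631


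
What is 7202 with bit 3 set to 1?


7202 | (1 << 3) = 7202 | 8 = 7210

7210


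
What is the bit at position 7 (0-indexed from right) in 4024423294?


0b11101111110111111101001101111110, position 7 = 0

0


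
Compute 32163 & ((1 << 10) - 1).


32163 & 1023 = 419

419


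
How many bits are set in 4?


0b100 has 1 set bits

1


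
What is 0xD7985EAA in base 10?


D7985EAA hex = 3617087146 decimal

3617087146


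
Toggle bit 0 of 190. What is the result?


190 ^ (1 << 0) = 190 ^ 1 = 191

191


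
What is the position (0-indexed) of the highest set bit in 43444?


0b1010100110110100. Highest set bit at position 15

15


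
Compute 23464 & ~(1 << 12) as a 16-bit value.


23464 & ~(1 << 12) = 19368

19368


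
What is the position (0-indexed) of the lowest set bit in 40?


0b101000. Lowest set bit at position 3

3


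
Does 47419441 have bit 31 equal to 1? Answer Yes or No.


0b10110100111001000000110001, bit 31 = 0. No

No


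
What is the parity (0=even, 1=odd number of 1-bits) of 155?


0b10011011 has 5 ones => parity 1

1


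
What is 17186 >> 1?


0b100001100100010 >> 1 = 0b10000110010001 = 8593

8593


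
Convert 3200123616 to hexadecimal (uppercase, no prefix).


3200123616 = BEBE02E0 hex

BEBE02E0


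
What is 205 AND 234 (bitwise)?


0b11001101 & 0b11101010 = 0b11001000 = 200

200


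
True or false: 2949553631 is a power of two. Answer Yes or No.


0b10101111110011101001110111011111. Multiple bits set => No

No


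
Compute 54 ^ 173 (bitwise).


0b110110 ^ 0b10101101 = 0b10011011 = 155

155


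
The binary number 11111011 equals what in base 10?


11111011 in decimal = 251

251


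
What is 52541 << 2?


0b1100110100111101 << 2 = 0b110011010011110100 = 210164

210164


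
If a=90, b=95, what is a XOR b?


90 ^ 95 = 5

5


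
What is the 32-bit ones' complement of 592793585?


592793585 ^ 4294967295 = 3702173710

3702173710


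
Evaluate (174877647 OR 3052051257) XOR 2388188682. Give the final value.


Step 1: 174877647 | 3052051257 = 3220110335
Step 2: 3220110335 ^ 2388188682 = 834020853

834020853


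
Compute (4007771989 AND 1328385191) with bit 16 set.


Step 1: 4007771989 & 1328385191 = 1310821381
Step 2: 1310821381 | (1 << 16) = 1310821381 | 65536 = 1310821381

1310821381


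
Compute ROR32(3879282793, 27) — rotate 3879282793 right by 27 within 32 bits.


Rotate 0b11100111001110010010100001101001 right by 27 (32-bit) = 0b11100111001001010000110100111100 = 3877965116

3877965116


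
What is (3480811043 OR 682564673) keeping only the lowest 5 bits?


Step 1: 3480811043 | 682564673 = 4026531427
Step 2: 4026531427 & 31 = 3

3


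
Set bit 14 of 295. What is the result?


295 | (1 << 14) = 295 | 16384 = 16679

16679


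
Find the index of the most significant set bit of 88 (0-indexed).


0b1011000. Highest set bit at position 6

6


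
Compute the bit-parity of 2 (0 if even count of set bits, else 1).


0b10 has 1 ones => parity 1

1


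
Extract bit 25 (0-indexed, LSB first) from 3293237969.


0b11000100010010101101001011010001, position 25 = 0

0


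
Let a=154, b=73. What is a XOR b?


154 ^ 73 = 211

211


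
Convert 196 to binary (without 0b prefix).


196 = 11000100 in binary

11000100


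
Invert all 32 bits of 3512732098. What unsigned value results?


3512732098 ^ 4294967295 = 782235197

782235197


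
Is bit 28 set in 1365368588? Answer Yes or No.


0b1010001011000011101111100001100, bit 28 = 1. Yes

Yes


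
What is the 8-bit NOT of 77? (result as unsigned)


~0b1001101 = 0b10110010 = 178 (8-bit unsigned)

178


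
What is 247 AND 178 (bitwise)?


0b11110111 & 0b10110010 = 0b10110010 = 178

178


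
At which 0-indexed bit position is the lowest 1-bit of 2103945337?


0b1111101011001111010100001111001. Lowest set bit at position 0

0


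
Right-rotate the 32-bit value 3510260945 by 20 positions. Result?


Rotate 0b11010001001110100101010011010001 right by 20 (32-bit) = 0b10100101010011010001110100010011 = 2773294355

2773294355


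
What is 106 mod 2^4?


106 & 15 = 10

10


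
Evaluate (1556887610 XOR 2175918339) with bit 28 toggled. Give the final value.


Step 1: 1556887610 ^ 2175918339 = 3716012345
Step 2: 3716012345 ^ (1 << 28) = 3716012345 ^ 268435456 = 3447576889

3447576889


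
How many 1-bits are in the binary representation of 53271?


0b1101000000010111 has 7 set bits

7


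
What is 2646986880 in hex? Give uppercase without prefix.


2646986880 = 9DC5D080 hex

9DC5D080


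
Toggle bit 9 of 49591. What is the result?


49591 ^ (1 << 9) = 49591 ^ 512 = 50103

50103


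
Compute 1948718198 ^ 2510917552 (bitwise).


0b1110100001001110001010001110110 ^ 0b10010101101010011000111110110000 = 0b11100001100011101001101111000110 = 3784219590

3784219590


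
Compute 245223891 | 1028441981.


0b1110100111011101000111010011 | 0b111101010011001100011101111101 = 0b111111110111011101011111111111 = 1071503359

1071503359


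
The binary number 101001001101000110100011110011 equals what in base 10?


101001001101000110100011110011 in decimal = 691300595

691300595


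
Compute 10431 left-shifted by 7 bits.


0b10100010111111 << 7 = 0b101000101111110000000 = 1335168

1335168


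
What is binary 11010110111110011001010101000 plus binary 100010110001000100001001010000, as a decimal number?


11010110111110011001010101000 + 100010110001000100001001010000 = 111101101000110111010011111000 = 1034122488

1034122488


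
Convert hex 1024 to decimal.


1024 hex = 4132 decimal

4132


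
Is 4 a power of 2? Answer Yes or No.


0b100. Only one bit set => Yes

Yes


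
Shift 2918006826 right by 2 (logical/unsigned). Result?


0b10101101111011010100000000101010 >> 2 = 0b101011011110110101000000001010 = 729501706

729501706


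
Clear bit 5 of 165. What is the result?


165 & ~(1 << 5) = 133

133


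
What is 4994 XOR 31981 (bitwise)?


0b1001110000010 ^ 0b111110011101101 = 0b110111101101111 = 28527

28527


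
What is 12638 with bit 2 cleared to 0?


12638 & ~(1 << 2) = 12634

12634


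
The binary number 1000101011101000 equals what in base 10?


1000101011101000 in decimal = 35560

35560


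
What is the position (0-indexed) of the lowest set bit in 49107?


0b1011111111010011. Lowest set bit at position 0

0


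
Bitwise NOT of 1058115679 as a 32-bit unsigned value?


~0b111111000100011001000001011111 = 0b11000000111011100110111110100000 = 3236851616 (32-bit unsigned)

3236851616


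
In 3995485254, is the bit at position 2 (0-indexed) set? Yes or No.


0b11101110001001100100010001000110, bit 2 = 1. Yes

Yes


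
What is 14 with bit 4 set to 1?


14 | (1 << 4) = 14 | 16 = 30

30


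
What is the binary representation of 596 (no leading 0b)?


596 = 1001010100 in binary

1001010100


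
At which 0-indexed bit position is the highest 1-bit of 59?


0b111011. Highest set bit at position 5

5


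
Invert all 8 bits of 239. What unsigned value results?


239 ^ 255 = 16

16


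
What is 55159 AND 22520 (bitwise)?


0b1101011101110111 & 0b101011111111000 = 0b101011101110000 = 22384

22384


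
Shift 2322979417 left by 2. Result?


0b10001010011101011101101001011001 << 2 = 0b1000101001110101110110100101100100 = 9291917668

9291917668


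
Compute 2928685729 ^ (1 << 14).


2928685729 ^ (1 << 14) = 2928685729 ^ 16384 = 2928702113

2928702113


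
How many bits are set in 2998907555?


0b10110010101111111011001010100011 has 19 set bits

19


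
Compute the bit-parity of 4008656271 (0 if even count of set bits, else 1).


0b11101110111011110011110110001111 has 23 ones => parity 1

1


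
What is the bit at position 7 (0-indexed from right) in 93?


0b1011101, position 7 = 0

0


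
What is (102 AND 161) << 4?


Step 1: 102 & 161 = 32
Step 2: 32 << 4 = 512

512


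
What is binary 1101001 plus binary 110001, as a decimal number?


1101001 + 110001 = 10011010 = 154

154


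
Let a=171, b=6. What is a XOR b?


171 ^ 6 = 173

173


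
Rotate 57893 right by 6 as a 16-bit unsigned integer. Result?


Rotate 0b1110001000100101 right by 6 (16-bit) = 0b1001011110001000 = 38792

38792


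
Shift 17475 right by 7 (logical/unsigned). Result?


0b100010001000011 >> 7 = 0b10001000 = 136

136


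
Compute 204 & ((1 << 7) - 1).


204 & 127 = 76

76


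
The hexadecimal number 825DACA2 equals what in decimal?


825DACA2 hex = 2187177122 decimal

2187177122


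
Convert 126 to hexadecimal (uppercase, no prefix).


126 = 7E hex

7E


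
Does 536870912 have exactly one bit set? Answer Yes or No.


0b100000000000000000000000000000. Only one bit set => Yes

Yes


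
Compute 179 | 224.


0b10110011 | 0b11100000 = 0b11110011 = 243

243


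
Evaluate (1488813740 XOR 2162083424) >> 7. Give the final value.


Step 1: 1488813740 ^ 2162083424 = 3630414028
Step 2: 3630414028 >> 7 = 28362609

28362609


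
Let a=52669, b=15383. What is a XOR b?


52669 ^ 15383 = 61866

61866


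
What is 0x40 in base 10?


40 hex = 64 decimal

64


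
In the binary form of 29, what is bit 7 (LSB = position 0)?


0b11101, position 7 = 0

0


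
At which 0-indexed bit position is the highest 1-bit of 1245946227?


0b1001010010000111010000101110011. Highest set bit at position 30

30


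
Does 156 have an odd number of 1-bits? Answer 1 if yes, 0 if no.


0b10011100 has 4 ones => parity 0

0


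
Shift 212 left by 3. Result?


0b11010100 << 3 = 0b11010100000 = 1696

1696


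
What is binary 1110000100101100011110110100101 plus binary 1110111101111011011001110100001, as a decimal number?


1110000100101100011110110100101 + 1110111101111011011001110100001 = 11101000010100111111000101000110 = 3897815366

3897815366


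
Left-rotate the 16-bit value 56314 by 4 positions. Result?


Rotate 0b1101101111111010 left by 4 (16-bit) = 0b1011111110101101 = 49069

49069


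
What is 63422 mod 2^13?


63422 & 8191 = 6078

6078


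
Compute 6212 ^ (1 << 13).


6212 ^ (1 << 13) = 6212 ^ 8192 = 14404

14404


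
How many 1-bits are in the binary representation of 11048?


0b10101100101000 has 6 set bits

6


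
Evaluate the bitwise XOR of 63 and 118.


0b111111 ^ 0b1110110 = 0b1001001 = 73

73


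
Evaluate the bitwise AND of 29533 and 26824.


0b111001101011101 & 0b110100011001000 = 0b110000001001000 = 24648

24648


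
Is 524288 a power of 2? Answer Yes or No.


0b10000000000000000000. Only one bit set => Yes

Yes


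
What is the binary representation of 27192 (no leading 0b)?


27192 = 110101000111000 in binary

110101000111000


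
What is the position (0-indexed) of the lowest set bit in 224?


0b11100000. Lowest set bit at position 5

5


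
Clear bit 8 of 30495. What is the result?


30495 & ~(1 << 8) = 30239

30239


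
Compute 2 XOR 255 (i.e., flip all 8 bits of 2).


2 ^ 255 = 253

253


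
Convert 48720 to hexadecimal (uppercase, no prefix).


48720 = BE50 hex

BE50


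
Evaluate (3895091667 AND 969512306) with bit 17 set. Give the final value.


Step 1: 3895091667 & 969512306 = 671613266
Step 2: 671613266 | (1 << 17) = 671613266 | 131072 = 671744338

671744338


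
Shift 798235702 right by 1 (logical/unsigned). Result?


0b101111100101000001110000110110 >> 1 = 0b10111110010100000111000011011 = 399117851

399117851


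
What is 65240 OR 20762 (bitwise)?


0b1111111011011000 | 0b101000100011010 = 0b1111111111011010 = 65498

65498


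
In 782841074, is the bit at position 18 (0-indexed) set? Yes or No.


0b101110101010010011010011110010, bit 18 = 0. No

No


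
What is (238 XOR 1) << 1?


Step 1: 238 ^ 1 = 239
Step 2: 239 << 1 = 478

478


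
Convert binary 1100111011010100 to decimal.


1100111011010100 in decimal = 52948

52948


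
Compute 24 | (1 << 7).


24 | (1 << 7) = 24 | 128 = 152

152


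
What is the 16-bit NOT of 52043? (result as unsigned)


~0b1100101101001011 = 0b11010010110100 = 13492 (16-bit unsigned)

13492


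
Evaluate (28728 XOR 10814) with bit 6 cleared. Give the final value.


Step 1: 28728 ^ 10814 = 23046
Step 2: 23046 & ~(1 << 6) = 23046

23046


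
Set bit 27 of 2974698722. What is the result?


2974698722 | (1 << 27) = 2974698722 | 134217728 = 3108916450

3108916450


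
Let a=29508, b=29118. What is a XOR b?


29508 ^ 29118 = 762

762


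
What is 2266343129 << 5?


0b10000111000101011010011011011001 << 5 = 0b1000011100010101101001101101100100000 = 72522980128

72522980128


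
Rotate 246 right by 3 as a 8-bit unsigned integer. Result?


Rotate 0b11110110 right by 3 (8-bit) = 0b11011110 = 222

222


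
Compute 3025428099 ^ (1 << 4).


3025428099 ^ (1 << 4) = 3025428099 ^ 16 = 3025428115

3025428115


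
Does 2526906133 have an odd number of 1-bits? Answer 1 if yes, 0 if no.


0b10010110100111011000011100010101 has 16 ones => parity 0

0


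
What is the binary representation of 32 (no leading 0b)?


32 = 100000 in binary

100000


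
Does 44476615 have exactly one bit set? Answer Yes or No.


0b10101001101010100011000111. Multiple bits set => No

No


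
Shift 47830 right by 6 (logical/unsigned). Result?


0b1011101011010110 >> 6 = 0b1011101011 = 747

747


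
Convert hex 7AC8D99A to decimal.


7AC8D99A hex = 2059983258 decimal

2059983258


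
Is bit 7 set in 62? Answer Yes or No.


0b111110, bit 7 = 0. No

No


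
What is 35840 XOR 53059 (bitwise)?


0b1000110000000000 ^ 0b1100111101000011 = 0b100001101000011 = 17219

17219


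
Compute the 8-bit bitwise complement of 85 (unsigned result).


~0b1010101 = 0b10101010 = 170 (8-bit unsigned)

170


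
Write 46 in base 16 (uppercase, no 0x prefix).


46 = 2E hex

2E


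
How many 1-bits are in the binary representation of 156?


0b10011100 has 4 set bits

4


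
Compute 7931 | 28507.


0b1111011111011 | 0b110111101011011 = 0b111111111111011 = 32763

32763


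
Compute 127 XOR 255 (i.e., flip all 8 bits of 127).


127 ^ 255 = 128

128


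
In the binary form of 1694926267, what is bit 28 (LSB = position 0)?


0b1100101000001101000010110111011, position 28 = 0

0


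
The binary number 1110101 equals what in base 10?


1110101 in decimal = 117

117


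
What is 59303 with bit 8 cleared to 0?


59303 & ~(1 << 8) = 59047

59047


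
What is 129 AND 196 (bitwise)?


0b10000001 & 0b11000100 = 0b10000000 = 128

128


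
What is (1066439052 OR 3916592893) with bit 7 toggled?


Step 1: 1066439052 | 3916592893 = 4294113277
Step 2: 4294113277 ^ (1 << 7) = 4294113277 ^ 128 = 4294113149

4294113149


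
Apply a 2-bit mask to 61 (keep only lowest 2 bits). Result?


61 & 3 = 1

1


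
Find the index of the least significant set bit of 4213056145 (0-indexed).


0b11111011000111100010001010010001. Lowest set bit at position 0

0


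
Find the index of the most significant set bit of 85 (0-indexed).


0b1010101. Highest set bit at position 6

6


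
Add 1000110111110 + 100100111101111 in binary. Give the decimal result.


1000110111110 + 100100111101111 = 101101110101101 = 23469

23469


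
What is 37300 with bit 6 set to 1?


37300 | (1 << 6) = 37300 | 64 = 37364

37364


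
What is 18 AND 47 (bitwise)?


0b10010 & 0b101111 = 0b10 = 2

2


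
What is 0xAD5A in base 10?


AD5A hex = 44378 decimal

44378


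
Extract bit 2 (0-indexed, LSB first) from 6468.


0b1100101000100, position 2 = 1

1


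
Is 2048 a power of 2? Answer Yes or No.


0b100000000000. Only one bit set => Yes

Yes


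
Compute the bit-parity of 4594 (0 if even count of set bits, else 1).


0b1000111110010 has 7 ones => parity 1

1


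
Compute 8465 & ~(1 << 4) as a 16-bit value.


8465 & ~(1 << 4) = 8449

8449


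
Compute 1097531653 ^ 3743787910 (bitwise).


0b1000001011010110000000100000101 ^ 0b11011111001001011010101110000110 = 0b10011110010011101010101010000011 = 2655955587

2655955587


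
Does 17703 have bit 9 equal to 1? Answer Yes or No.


0b100010100100111, bit 9 = 0. No

No


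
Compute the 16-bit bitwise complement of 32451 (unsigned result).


~0b111111011000011 = 0b1000000100111100 = 33084 (16-bit unsigned)

33084


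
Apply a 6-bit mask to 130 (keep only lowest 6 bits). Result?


130 & 63 = 2

2


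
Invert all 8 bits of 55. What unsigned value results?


55 ^ 255 = 200

200


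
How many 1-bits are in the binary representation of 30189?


0b111010111101101 has 11 set bits

11


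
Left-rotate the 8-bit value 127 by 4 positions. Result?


Rotate 0b1111111 left by 4 (8-bit) = 0b11110111 = 247

247


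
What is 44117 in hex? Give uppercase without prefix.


44117 = AC55 hex

AC55


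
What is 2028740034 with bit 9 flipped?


2028740034 ^ (1 << 9) = 2028740034 ^ 512 = 2028740546

2028740546


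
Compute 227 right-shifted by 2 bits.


0b11100011 >> 2 = 0b111000 = 56

56


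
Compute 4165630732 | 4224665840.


0b11111000010010100111101100001100 | 0b11111011110011110100100011110000 = 0b11111011110011110111101111111100 = 4224678908

4224678908


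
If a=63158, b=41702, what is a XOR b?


63158 ^ 41702 = 21584

21584


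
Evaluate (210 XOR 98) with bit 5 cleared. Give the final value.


Step 1: 210 ^ 98 = 176
Step 2: 176 & ~(1 << 5) = 144

144


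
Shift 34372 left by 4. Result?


0b1000011001000100 << 4 = 0b10000110010001000000 = 549952

549952


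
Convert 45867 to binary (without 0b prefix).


45867 = 1011001100101011 in binary

1011001100101011


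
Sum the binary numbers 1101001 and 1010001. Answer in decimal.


1101001 + 1010001 = 10111010 = 186

186


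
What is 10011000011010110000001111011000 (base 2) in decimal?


10011000011010110000001111011000 in decimal = 2557150168

2557150168


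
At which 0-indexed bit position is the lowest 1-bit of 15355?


0b11101111111011. Lowest set bit at position 0

0


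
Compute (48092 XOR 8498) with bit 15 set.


Step 1: 48092 ^ 8498 = 39662
Step 2: 39662 | (1 << 15) = 39662 | 32768 = 39662

39662


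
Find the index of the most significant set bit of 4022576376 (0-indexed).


0b11101111110000111010010011111000. Highest set bit at position 31

31


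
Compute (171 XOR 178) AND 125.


Step 1: 171 ^ 178 = 25
Step 2: 25 & 125 = 25

25


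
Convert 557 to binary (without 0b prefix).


557 = 1000101101 in binary

1000101101


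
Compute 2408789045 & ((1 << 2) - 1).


2408789045 & 3 = 1

1


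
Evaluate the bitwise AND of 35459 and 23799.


0b1000101010000011 & 0b101110011110111 = 0b100010000011 = 2179

2179


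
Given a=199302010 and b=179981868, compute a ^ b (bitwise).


199302010 ^ 179981868 = 22762838

22762838


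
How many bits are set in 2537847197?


0b10010111010001000111100110011101 has 17 set bits

17


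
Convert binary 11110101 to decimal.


11110101 in decimal = 245

245


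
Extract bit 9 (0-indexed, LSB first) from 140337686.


0b1000010111010110001000010110, position 9 = 1

1


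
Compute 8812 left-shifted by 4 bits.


0b10001001101100 << 4 = 0b100010011011000000 = 140992

140992


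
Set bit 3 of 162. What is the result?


162 | (1 << 3) = 162 | 8 = 170

170


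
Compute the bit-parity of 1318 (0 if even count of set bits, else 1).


0b10100100110 has 5 ones => parity 1

1


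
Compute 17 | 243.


0b10001 | 0b11110011 = 0b11110011 = 243

243


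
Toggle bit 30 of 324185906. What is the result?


324185906 ^ (1 << 30) = 324185906 ^ 1073741824 = 1397927730

1397927730


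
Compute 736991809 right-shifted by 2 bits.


0b101011111011011001101001000001 >> 2 = 0b1010111110110110011010010000 = 184247952

184247952


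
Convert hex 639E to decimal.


639E hex = 25502 decimal

25502


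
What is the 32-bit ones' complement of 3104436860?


3104436860 ^ 4294967295 = 1190530435

1190530435


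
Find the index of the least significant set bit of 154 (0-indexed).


0b10011010. Lowest set bit at position 1

1


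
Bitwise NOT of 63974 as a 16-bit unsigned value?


~0b1111100111100110 = 0b11000011001 = 1561 (16-bit unsigned)

1561


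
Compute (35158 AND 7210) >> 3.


Step 1: 35158 & 7210 = 2050
Step 2: 2050 >> 3 = 256

256


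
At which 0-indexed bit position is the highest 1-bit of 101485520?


0b110000011001000101111010000. Highest set bit at position 26

26


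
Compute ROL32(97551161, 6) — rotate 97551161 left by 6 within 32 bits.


Rotate 0b101110100001000001100111001 left by 6 (32-bit) = 0b1110100001000001100111001000001 = 1948307009

1948307009


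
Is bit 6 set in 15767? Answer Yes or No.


0b11110110010111, bit 6 = 0. No

No


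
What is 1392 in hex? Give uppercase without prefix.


1392 = 570 hex

570


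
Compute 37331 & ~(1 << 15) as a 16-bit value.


37331 & ~(1 << 15) = 4563

4563


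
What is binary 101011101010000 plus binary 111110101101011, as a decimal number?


101011101010000 + 111110101101011 = 1101010010111011 = 54459

54459


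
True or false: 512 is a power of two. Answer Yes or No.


0b1000000000. Only one bit set => Yes

Yes


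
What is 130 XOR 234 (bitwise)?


0b10000010 ^ 0b11101010 = 0b1101000 = 104

104


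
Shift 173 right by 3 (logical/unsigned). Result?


0b10101101 >> 3 = 0b10101 = 21

21


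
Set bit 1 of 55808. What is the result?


55808 | (1 << 1) = 55808 | 2 = 55810

55810


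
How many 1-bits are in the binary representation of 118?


0b1110110 has 5 set bits

5


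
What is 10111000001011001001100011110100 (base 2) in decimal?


10111000001011001001100011110100 in decimal = 3089930484

3089930484


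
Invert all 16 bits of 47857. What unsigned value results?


47857 ^ 65535 = 17678

17678


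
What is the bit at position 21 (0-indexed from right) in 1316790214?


0b1001110011111001001111111000110, position 21 = 1

1


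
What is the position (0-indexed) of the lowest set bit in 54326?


0b1101010000110110. Lowest set bit at position 1

1


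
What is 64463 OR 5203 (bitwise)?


0b1111101111001111 | 0b1010001010011 = 0b1111111111011111 = 65503

65503


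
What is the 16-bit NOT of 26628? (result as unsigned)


~0b110100000000100 = 0b1001011111111011 = 38907 (16-bit unsigned)

38907


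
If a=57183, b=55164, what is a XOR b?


57183 ^ 55164 = 2083

2083


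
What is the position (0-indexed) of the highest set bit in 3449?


0b110101111001. Highest set bit at position 11

11


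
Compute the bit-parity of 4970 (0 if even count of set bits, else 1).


0b1001101101010 has 7 ones => parity 1

1


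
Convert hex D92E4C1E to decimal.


D92E4C1E hex = 3643690014 decimal

3643690014


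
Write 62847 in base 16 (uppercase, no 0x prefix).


62847 = F57F hex

F57F


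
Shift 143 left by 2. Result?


0b10001111 << 2 = 0b1000111100 = 572

572


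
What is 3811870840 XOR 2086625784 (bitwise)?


0b11100011001101001000100001111000 ^ 0b1111100010111110110000111111000 = 0b10011111011010111110100110000000 = 2674649472

2674649472


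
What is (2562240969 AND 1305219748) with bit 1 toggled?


Step 1: 2562240969 & 1305219748 = 143134848
Step 2: 143134848 ^ (1 << 1) = 143134848 ^ 2 = 143134850

143134850


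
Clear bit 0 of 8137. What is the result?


8137 & ~(1 << 0) = 8136

8136


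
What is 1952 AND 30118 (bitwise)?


0b11110100000 & 0b111010110100110 = 0b10110100000 = 1440

1440


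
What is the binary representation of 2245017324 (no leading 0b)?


2245017324 = 10000101110100000011111011101100 in binary

10000101110100000011111011101100


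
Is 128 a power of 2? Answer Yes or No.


0b10000000. Only one bit set => Yes

Yes


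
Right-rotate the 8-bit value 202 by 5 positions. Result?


Rotate 0b11001010 right by 5 (8-bit) = 0b1010110 = 86

86


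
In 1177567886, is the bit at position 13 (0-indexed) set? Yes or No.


0b1000110001100000100001010001110, bit 13 = 0. No

No


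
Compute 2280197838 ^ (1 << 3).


2280197838 ^ (1 << 3) = 2280197838 ^ 8 = 2280197830

2280197830


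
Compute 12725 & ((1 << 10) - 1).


12725 & 1023 = 437

437


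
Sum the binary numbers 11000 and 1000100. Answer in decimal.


11000 + 1000100 = 1011100 = 92

92


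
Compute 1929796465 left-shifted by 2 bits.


0b1110011000001100101101101110001 << 2 = 0b111001100000110010110110111000100 = 7719185860

7719185860


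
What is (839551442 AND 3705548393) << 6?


Step 1: 839551442 & 3705548393 = 269092928
Step 2: 269092928 << 6 = 17221947392

17221947392


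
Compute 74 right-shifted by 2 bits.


0b1001010 >> 2 = 0b10010 = 18

18


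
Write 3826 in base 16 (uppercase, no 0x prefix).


3826 = EF2 hex

EF2


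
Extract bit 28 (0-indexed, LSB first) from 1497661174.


0b1011001010001000111111011110110, position 28 = 1

1


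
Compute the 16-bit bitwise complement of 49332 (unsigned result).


~0b1100000010110100 = 0b11111101001011 = 16203 (16-bit unsigned)

16203


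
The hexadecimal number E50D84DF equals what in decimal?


E50D84DF hex = 3842868447 decimal

3842868447


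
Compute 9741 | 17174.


0b10011000001101 | 0b100001100010110 = 0b110011100011111 = 26399

26399


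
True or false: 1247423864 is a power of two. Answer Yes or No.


0b1001010010110100010110101111000. Multiple bits set => No

No


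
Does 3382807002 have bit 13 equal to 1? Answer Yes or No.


0b11001001101000011000100111011010, bit 13 = 0. No

No


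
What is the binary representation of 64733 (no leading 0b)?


64733 = 1111110011011101 in binary

1111110011011101


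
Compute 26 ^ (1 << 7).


26 ^ (1 << 7) = 26 ^ 128 = 154

154


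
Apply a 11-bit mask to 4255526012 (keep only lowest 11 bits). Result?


4255526012 & 2047 = 1148

1148


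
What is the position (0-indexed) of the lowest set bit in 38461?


0b1001011000111101. Lowest set bit at position 0

0


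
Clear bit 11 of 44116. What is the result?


44116 & ~(1 << 11) = 42068

42068


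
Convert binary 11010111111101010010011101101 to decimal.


11010111111101010010011101101 in decimal = 452895981

452895981


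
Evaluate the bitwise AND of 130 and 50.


0b10000010 & 0b110010 = 0b10 = 2

2


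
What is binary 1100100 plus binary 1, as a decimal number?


1100100 + 1 = 1100101 = 101

101


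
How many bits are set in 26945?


0b110100101000001 has 6 set bits

6


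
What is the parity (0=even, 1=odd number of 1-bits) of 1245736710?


0b1001010010000000110111100000110 has 12 ones => parity 0

0


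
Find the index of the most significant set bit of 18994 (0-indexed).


0b100101000110010. Highest set bit at position 14

14


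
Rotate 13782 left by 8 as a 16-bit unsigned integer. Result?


Rotate 0b11010111010110 left by 8 (16-bit) = 0b1101011000110101 = 54837

54837


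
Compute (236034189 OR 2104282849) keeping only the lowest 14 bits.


Step 1: 236034189 | 2104282849 = 2138955501
Step 2: 2138955501 & 16383 = 7917

7917


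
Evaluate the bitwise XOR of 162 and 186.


0b10100010 ^ 0b10111010 = 0b11000 = 24

24


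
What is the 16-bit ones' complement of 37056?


37056 ^ 65535 = 28479

28479


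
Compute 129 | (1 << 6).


129 | (1 << 6) = 129 | 64 = 193

193


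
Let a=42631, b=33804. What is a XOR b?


42631 ^ 33804 = 8843

8843


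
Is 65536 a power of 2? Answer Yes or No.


0b10000000000000000. Only one bit set => Yes

Yes


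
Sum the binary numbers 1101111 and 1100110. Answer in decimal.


1101111 + 1100110 = 11010101 = 213

213


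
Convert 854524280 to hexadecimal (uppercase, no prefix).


854524280 = 32EF0178 hex

32EF0178


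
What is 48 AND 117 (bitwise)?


0b110000 & 0b1110101 = 0b110000 = 48

48


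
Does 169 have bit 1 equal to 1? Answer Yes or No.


0b10101001, bit 1 = 0. No

No


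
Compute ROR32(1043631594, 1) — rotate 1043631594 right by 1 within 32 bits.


Rotate 0b111110001101001000110111101010 right by 1 (32-bit) = 0b11111000110100100011011110101 = 521815797

521815797


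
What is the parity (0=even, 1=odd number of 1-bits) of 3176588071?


0b10111101010101101110001100100111 has 19 ones => parity 1

1


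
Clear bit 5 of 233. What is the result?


233 & ~(1 << 5) = 201

201


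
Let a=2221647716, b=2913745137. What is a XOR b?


2221647716 ^ 2913745137 = 700948373

700948373


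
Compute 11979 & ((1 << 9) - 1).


11979 & 511 = 203

203


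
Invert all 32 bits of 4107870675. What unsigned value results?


4107870675 ^ 4294967295 = 187096620

187096620


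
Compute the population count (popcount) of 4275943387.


0b11111110110111011011011111011011 has 25 set bits

25


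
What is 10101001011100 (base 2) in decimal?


10101001011100 in decimal = 10844

10844


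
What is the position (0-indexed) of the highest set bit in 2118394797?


0b1111110010001000010001110101101. Highest set bit at position 30

30


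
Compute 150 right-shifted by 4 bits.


0b10010110 >> 4 = 0b1001 = 9

9


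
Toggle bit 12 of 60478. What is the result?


60478 ^ (1 << 12) = 60478 ^ 4096 = 64574

64574


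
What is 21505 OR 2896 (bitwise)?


0b101010000000001 | 0b101101010000 = 0b101111101010001 = 24401

24401


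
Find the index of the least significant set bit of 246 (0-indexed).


0b11110110. Lowest set bit at position 1

1


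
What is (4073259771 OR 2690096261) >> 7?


Step 1: 4073259771 | 2690096261 = 4074741503
Step 2: 4074741503 >> 7 = 31833917

31833917


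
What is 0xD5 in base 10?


D5 hex = 213 decimal

213


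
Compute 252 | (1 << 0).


252 | (1 << 0) = 252 | 1 = 253

253


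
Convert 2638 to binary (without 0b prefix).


2638 = 101001001110 in binary

101001001110


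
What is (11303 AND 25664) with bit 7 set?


Step 1: 11303 & 25664 = 9216
Step 2: 9216 | (1 << 7) = 9216 | 128 = 9344

9344


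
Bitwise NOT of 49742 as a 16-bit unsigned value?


~0b1100001001001110 = 0b11110110110001 = 15793 (16-bit unsigned)

15793


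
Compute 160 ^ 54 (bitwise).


0b10100000 ^ 0b110110 = 0b10010110 = 150

150


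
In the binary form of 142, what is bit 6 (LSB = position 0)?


0b10001110, position 6 = 0

0


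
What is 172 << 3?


0b10101100 << 3 = 0b10101100000 = 1376

1376


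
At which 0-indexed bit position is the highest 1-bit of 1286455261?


0b1001100101011011011111111011101. Highest set bit at position 30

30


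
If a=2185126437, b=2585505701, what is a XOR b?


2185126437 ^ 2585505701 = 405130624

405130624


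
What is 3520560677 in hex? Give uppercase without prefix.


3520560677 = D1D77E25 hex

D1D77E25


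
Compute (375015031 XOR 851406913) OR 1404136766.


Step 1: 375015031 ^ 851406913 = 619001398
Step 2: 619001398 | 1404136766 = 2012577598

2012577598
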